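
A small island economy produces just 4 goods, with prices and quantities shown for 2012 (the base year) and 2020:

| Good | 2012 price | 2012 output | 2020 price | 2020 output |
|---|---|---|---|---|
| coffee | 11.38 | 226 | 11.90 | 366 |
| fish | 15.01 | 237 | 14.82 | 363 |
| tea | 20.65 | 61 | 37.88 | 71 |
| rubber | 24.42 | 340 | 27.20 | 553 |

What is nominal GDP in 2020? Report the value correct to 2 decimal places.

Nominal GDP 2020 = Σ (p_2020 × q_2020) = 11.90·366 + 14.82·363 + 37.88·71 + 27.20·553 = 27466.14.

27466.14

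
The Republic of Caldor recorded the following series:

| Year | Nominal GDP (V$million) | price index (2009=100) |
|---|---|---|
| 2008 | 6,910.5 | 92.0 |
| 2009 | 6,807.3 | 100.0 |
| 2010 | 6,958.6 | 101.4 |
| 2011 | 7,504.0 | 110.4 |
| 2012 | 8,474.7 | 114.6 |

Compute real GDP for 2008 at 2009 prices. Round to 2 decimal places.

Real GDP 2008 = 6910.5 / 0.920 = 7511.41.

V$7,511.41 million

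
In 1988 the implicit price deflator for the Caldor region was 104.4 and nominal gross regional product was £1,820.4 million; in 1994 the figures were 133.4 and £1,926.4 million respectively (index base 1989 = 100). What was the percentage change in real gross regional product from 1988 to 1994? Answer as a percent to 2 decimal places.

Real gross regional product 1988 = 1820.4 / 1.044 = 1743.68.
Real gross regional product 1994 = 1926.4 / 1.334 = 1444.08.
Real growth = 1444.08 / 1743.68 − 1 = -0.1718.

-17.18%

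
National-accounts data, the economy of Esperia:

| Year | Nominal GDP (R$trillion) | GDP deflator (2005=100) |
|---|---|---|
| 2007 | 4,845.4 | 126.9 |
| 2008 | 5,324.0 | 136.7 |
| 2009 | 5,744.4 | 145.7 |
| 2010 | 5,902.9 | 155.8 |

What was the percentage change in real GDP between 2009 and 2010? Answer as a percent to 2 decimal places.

-3.90%

Real GDP 2009 = 5744.4/1.457 = 3942.62.
Real GDP 2010 = 5902.9/1.558 = 3788.77.
Change = 3788.77/3942.62 − 1 = -0.0390.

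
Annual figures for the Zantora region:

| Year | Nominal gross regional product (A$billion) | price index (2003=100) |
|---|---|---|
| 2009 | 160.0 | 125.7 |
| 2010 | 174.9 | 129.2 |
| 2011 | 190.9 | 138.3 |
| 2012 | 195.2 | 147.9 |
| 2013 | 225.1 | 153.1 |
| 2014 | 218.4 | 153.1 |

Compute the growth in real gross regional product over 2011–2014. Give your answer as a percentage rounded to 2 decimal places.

Real gross regional product 2011 = 190.9/1.383 = 138.03.
Real gross regional product 2014 = 218.4/1.531 = 142.65.
Change = 142.65/138.03 − 1 = 0.0335.

3.35%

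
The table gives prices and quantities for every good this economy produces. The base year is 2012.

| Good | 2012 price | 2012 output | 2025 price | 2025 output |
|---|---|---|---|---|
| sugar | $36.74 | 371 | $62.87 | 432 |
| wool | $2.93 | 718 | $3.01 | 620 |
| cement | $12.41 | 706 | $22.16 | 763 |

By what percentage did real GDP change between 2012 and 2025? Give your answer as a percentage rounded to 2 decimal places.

Real GDP 2012 = Nominal GDP 2012 = 36.74·371 + 2.93·718 + 12.41·706 = 24495.74.
Real GDP 2025 (at 2012 prices) = 36.74·432 + 2.93·620 + 12.41·763 = 27157.11.
Real growth = 27157.11/24495.74 − 1 = 0.1086.

10.86%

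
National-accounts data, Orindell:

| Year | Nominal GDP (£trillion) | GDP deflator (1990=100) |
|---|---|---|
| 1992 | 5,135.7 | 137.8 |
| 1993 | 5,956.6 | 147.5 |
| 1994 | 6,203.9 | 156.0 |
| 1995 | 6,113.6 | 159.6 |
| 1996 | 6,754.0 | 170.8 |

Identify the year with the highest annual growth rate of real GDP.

1993: real = 5956.6/1.475 = 4038.37; growth vs 1992 (3726.92) = 8.36%.
1994: real = 6203.9/1.560 = 3976.86; growth vs 1993 (4038.37) = -1.52%.
1995: real = 6113.6/1.596 = 3830.58; growth vs 1994 (3976.86) = -3.68%.
1996: real = 6754.0/1.708 = 3954.33; growth vs 1995 (3830.58) = 3.23%.

1993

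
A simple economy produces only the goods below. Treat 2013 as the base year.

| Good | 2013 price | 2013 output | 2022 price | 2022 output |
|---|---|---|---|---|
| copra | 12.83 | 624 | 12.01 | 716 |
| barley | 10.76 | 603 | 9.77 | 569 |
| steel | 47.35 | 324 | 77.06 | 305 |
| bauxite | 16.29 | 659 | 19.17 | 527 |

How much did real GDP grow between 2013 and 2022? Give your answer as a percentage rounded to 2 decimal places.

Real GDP 2013 = Nominal GDP 2013 = 12.83·624 + 10.76·603 + 47.35·324 + 16.29·659 = 40570.71.
Real GDP 2022 (at 2013 prices) = 12.83·716 + 10.76·569 + 47.35·305 + 16.29·527 = 38335.30.
Real growth = 38335.30/40570.71 − 1 = -0.0551.

-5.51%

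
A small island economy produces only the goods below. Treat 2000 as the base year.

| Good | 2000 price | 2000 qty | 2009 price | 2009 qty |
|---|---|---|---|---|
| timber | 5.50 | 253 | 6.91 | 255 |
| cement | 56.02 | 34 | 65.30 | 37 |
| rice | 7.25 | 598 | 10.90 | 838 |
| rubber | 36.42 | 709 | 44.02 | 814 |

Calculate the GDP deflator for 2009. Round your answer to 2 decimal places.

Nominal GDP 2009 = 6.91·255 + 65.30·37 + 10.90·838 + 44.02·814 = 49144.63.
Real GDP 2009 (at 2000 prices) = 5.50·255 + 56.02·37 + 7.25·838 + 36.42·814 = 39196.62.
Deflator = Nominal/Real × 100 = 49144.63/39196.62 × 100 = 125.380.

125.38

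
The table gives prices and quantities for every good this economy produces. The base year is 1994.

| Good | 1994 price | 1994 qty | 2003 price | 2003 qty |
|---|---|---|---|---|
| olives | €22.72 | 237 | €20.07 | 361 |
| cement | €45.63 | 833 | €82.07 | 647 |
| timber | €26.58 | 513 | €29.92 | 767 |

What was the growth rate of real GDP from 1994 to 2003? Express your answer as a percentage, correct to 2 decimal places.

Real GDP 1994 = Nominal GDP 1994 = 22.72·237 + 45.63·833 + 26.58·513 = 57029.97.
Real GDP 2003 (at 1994 prices) = 22.72·361 + 45.63·647 + 26.58·767 = 58111.39.
Real growth = 58111.39/57029.97 − 1 = 0.0190.

1.90%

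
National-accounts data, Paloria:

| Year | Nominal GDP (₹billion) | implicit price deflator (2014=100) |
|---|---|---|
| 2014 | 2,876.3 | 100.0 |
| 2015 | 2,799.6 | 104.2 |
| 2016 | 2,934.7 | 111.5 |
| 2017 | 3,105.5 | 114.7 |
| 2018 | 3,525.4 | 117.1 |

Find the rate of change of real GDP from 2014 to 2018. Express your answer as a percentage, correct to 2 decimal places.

Real GDP 2014 = 2876.3/1.000 = 2876.30.
Real GDP 2018 = 3525.4/1.171 = 3010.59.
Change = 3010.59/2876.30 − 1 = 0.0467.

4.67%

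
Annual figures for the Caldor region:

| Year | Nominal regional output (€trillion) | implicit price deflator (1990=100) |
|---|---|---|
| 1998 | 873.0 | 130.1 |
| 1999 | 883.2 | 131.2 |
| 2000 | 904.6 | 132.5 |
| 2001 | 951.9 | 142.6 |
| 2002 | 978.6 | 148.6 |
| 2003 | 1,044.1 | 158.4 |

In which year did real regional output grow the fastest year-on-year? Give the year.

2000

1999: real = 883.2/1.312 = 673.17; growth vs 1998 (671.02) = 0.32%.
2000: real = 904.6/1.325 = 682.72; growth vs 1999 (673.17) = 1.42%.
2001: real = 951.9/1.426 = 667.53; growth vs 2000 (682.72) = -2.22%.
2002: real = 978.6/1.486 = 658.55; growth vs 2001 (667.53) = -1.35%.
2003: real = 1044.1/1.584 = 659.15; growth vs 2002 (658.55) = 0.09%.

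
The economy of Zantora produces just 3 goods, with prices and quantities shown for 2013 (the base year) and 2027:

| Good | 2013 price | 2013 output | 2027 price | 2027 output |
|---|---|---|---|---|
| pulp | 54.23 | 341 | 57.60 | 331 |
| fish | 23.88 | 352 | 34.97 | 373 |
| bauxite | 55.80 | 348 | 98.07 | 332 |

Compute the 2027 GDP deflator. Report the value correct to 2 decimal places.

142.50

Nominal GDP 2027 = 57.60·331 + 34.97·373 + 98.07·332 = 64668.65.
Real GDP 2027 (at 2013 prices) = 54.23·331 + 23.88·373 + 55.80·332 = 45382.97.
Deflator = Nominal/Real × 100 = 64668.65/45382.97 × 100 = 142.495.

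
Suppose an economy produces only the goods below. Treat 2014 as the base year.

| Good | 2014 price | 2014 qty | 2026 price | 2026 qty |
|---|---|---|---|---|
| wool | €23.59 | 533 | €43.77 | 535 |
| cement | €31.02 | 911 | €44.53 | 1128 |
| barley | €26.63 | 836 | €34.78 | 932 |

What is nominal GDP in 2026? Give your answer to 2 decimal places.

€106061.75

Nominal GDP 2026 = Σ (p_2026 × q_2026) = 43.77·535 + 44.53·1128 + 34.78·932 = 106061.75.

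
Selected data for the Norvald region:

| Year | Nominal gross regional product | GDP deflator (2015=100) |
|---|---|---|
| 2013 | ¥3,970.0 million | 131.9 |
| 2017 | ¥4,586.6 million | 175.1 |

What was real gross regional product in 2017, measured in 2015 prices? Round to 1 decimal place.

Real gross regional product = Nominal / (GDP deflator/100) = 4586.6 / 1.751 = 2619.42.

¥2,619.4 million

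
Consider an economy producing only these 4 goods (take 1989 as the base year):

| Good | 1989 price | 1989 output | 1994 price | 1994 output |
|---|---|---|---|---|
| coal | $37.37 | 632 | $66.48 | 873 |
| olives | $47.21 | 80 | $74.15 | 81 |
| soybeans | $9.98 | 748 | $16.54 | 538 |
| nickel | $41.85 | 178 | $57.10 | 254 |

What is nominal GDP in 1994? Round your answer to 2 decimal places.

Nominal GDP 1994 = Σ (p_1994 × q_1994) = 66.48·873 + 74.15·81 + 16.54·538 + 57.10·254 = 87445.11.

$87445.11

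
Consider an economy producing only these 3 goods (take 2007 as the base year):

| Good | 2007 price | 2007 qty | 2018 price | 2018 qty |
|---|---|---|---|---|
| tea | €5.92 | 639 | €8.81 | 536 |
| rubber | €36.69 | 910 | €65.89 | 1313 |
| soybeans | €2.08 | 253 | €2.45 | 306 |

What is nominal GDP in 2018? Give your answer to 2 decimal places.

Nominal GDP 2018 = Σ (p_2018 × q_2018) = 8.81·536 + 65.89·1313 + 2.45·306 = 91985.43.

€91985.43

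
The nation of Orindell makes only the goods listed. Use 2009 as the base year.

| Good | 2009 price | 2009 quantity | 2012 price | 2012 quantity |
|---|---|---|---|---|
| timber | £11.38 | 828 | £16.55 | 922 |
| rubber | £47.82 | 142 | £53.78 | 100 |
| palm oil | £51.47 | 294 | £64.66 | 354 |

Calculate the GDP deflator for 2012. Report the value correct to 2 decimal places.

Nominal GDP 2012 = 16.55·922 + 53.78·100 + 64.66·354 = 43526.74.
Real GDP 2012 (at 2009 prices) = 11.38·922 + 47.82·100 + 51.47·354 = 33494.74.
Deflator = Nominal/Real × 100 = 43526.74/33494.74 × 100 = 129.951.

129.95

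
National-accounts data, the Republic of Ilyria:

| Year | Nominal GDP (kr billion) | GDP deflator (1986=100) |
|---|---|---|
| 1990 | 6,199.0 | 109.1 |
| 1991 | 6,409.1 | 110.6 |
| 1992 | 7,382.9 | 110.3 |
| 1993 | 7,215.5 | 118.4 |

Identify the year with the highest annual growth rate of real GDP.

1992

1991: real = 6409.1/1.106 = 5794.85; growth vs 1990 (5681.94) = 1.99%.
1992: real = 7382.9/1.103 = 6693.47; growth vs 1991 (5794.85) = 15.51%.
1993: real = 7215.5/1.184 = 6094.17; growth vs 1992 (6693.47) = -8.95%.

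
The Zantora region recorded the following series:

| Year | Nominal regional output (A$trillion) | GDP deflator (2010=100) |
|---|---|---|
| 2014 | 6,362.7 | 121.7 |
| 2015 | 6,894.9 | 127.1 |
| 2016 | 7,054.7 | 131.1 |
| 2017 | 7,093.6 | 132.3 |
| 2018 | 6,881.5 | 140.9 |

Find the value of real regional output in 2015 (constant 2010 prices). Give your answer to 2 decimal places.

Real regional output 2015 = 6894.9 / 1.271 = 5424.78.

A$5,424.78 trillion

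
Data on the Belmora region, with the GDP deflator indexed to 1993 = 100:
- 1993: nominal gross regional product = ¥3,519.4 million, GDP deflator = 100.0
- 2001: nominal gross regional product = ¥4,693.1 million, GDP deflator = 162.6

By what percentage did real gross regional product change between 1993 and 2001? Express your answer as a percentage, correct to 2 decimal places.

-17.99%

Deflate each year: 1993 → 3519.4/1.000 = 3519.40; 2001 → 4693.1/1.626 = 2886.29.
So real gross regional product changed by 2886.29/3519.40 − 1 = -0.1799, i.e. -17.99%.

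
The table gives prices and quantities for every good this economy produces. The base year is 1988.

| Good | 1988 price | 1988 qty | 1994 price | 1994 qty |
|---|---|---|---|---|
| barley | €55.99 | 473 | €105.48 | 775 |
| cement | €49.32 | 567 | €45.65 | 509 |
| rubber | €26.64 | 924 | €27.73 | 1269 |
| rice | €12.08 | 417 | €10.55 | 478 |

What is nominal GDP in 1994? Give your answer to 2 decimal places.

€145215.12

Nominal GDP 1994 = Σ (p_1994 × q_1994) = 105.48·775 + 45.65·509 + 27.73·1269 + 10.55·478 = 145215.12.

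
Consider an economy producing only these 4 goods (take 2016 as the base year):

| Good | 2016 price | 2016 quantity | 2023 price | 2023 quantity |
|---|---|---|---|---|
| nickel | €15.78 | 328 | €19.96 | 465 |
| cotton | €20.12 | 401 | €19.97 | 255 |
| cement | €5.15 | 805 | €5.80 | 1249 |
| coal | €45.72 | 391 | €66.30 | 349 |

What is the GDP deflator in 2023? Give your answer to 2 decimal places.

128.40

Nominal GDP 2023 = 19.96·465 + 19.97·255 + 5.80·1249 + 66.30·349 = 44756.65.
Real GDP 2023 (at 2016 prices) = 15.78·465 + 20.12·255 + 5.15·1249 + 45.72·349 = 34856.93.
Deflator = Nominal/Real × 100 = 44756.65/34856.93 × 100 = 128.401.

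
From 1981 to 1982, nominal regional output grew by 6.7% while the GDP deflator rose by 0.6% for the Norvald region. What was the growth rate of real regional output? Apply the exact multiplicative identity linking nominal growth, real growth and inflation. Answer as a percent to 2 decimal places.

(1 + g_nom) = (1 + g_real)(1 + π), so g_real = 1.0670 / 1.0060 − 1 = 0.06064.

6.06%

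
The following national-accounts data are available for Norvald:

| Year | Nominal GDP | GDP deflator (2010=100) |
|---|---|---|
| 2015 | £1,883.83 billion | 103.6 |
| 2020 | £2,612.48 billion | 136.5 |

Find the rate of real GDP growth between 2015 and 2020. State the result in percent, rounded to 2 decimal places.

5.25%

Real GDP 2015 = 1883.83 / 1.036 = 1818.37.
Real GDP 2020 = 2612.48 / 1.365 = 1913.90.
Real growth = 1913.90 / 1818.37 − 1 = 0.0525.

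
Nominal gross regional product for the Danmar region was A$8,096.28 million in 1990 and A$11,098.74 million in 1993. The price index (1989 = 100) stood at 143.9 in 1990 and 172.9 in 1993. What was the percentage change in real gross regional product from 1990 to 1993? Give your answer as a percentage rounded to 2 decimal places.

14.09%

Deflate each year: 1990 → 8096.28/1.439 = 5626.32; 1993 → 11098.74/1.729 = 6419.17.
So real gross regional product changed by 6419.17/5626.32 − 1 = 0.1409, i.e. 14.09%.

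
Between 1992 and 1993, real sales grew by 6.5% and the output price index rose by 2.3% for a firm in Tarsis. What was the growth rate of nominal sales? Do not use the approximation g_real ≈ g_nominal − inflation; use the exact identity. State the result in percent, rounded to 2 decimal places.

(1 + g_nom) = (1 + g_real)(1 + π) = 1.0650 × 1.0230 = 1.08950.

8.95%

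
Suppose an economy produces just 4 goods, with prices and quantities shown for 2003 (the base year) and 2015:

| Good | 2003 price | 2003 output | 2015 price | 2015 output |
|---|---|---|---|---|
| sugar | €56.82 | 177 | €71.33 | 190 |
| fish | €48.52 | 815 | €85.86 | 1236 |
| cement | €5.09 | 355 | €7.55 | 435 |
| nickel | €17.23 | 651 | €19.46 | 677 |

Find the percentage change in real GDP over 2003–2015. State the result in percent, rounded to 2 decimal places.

35.16%

Real GDP 2003 = Nominal GDP 2003 = 56.82·177 + 48.52·815 + 5.09·355 + 17.23·651 = 62624.62.
Real GDP 2015 (at 2003 prices) = 56.82·190 + 48.52·1236 + 5.09·435 + 17.23·677 = 84645.38.
Real growth = 84645.38/62624.62 − 1 = 0.3516.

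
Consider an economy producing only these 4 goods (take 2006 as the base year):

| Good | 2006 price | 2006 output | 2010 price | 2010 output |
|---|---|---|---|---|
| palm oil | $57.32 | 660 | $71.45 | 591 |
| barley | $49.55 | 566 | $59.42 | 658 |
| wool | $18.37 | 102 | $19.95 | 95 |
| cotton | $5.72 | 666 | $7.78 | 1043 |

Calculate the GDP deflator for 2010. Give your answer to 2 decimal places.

123.11

Nominal GDP 2010 = 71.45·591 + 59.42·658 + 19.95·95 + 7.78·1043 = 91335.10.
Real GDP 2010 (at 2006 prices) = 57.32·591 + 49.55·658 + 18.37·95 + 5.72·1043 = 74191.13.
Deflator = Nominal/Real × 100 = 91335.10/74191.13 × 100 = 123.108.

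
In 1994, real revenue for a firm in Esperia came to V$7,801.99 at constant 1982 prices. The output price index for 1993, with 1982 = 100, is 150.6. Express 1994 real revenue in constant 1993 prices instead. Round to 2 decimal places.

Real revenue in 1993 prices = Real revenue in 1982 prices × (P_1993/P_1982) = 7801.99 × 1.506 = 11749.80.

V$11,749.80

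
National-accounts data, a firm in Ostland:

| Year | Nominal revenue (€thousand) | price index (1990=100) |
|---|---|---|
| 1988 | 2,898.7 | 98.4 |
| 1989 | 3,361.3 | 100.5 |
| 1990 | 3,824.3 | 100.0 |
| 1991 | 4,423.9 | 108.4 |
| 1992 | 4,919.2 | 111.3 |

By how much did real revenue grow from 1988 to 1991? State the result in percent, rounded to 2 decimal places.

Real revenue 1988 = 2898.7/0.984 = 2945.83.
Real revenue 1991 = 4423.9/1.084 = 4081.09.
Change = 4081.09/2945.83 − 1 = 0.3854.

38.54%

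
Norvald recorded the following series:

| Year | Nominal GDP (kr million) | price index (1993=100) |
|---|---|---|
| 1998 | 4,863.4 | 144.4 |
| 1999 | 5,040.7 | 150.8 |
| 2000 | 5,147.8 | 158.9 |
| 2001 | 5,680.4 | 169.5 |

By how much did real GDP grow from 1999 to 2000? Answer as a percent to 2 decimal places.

-3.08%

Real GDP 1999 = 5040.7/1.508 = 3342.64.
Real GDP 2000 = 5147.8/1.589 = 3239.65.
Change = 3239.65/3342.64 − 1 = -0.0308.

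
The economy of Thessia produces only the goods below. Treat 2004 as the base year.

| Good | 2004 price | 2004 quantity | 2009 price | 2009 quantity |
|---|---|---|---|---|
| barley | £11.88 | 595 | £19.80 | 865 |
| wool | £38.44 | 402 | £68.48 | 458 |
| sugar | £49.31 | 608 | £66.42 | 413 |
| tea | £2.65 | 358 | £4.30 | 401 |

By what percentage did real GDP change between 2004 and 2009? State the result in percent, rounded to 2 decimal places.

-7.75%

Real GDP 2004 = Nominal GDP 2004 = 11.88·595 + 38.44·402 + 49.31·608 + 2.65·358 = 53450.66.
Real GDP 2009 (at 2004 prices) = 11.88·865 + 38.44·458 + 49.31·413 + 2.65·401 = 49309.40.
Real growth = 49309.40/53450.66 − 1 = -0.0775.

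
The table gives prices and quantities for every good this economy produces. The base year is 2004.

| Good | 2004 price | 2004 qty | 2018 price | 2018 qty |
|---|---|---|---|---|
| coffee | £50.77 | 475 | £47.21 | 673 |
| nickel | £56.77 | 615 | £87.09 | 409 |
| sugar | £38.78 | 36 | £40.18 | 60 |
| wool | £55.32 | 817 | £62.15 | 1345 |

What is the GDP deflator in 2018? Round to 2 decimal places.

Nominal GDP 2018 = 47.21·673 + 87.09·409 + 40.18·60 + 62.15·1345 = 153394.69.
Real GDP 2018 (at 2004 prices) = 50.77·673 + 56.77·409 + 38.78·60 + 55.32·1345 = 134119.34.
Deflator = Nominal/Real × 100 = 153394.69/134119.34 × 100 = 114.372.

114.37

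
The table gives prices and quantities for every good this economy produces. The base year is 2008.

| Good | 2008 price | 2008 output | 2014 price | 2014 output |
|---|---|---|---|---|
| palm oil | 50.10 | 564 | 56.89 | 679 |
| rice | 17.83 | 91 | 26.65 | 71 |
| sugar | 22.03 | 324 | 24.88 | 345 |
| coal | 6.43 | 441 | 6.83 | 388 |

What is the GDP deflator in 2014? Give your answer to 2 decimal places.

Nominal GDP 2014 = 56.89·679 + 26.65·71 + 24.88·345 + 6.83·388 = 51754.10.
Real GDP 2014 (at 2008 prices) = 50.10·679 + 17.83·71 + 22.03·345 + 6.43·388 = 45379.02.
Deflator = Nominal/Real × 100 = 51754.10/45379.02 × 100 = 114.049.

114.05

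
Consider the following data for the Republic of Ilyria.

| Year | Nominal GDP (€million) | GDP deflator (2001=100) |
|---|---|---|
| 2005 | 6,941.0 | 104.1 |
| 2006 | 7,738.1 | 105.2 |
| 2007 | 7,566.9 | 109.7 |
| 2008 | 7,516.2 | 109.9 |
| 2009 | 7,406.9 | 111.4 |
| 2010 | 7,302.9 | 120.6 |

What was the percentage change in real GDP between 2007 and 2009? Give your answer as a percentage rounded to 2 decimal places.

-3.61%

Real GDP 2007 = 7566.9/1.097 = 6897.81.
Real GDP 2009 = 7406.9/1.114 = 6648.92.
Change = 6648.92/6897.81 − 1 = -0.0361.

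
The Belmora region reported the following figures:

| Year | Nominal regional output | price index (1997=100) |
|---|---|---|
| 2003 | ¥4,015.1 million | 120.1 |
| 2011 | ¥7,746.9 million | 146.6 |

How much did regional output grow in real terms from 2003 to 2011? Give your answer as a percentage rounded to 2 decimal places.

Real regional output 2003 = 4015.1 / 1.201 = 3343.13.
Real regional output 2011 = 7746.9 / 1.466 = 5284.38.
Real growth = 5284.38 / 3343.13 − 1 = 0.5807.

58.07%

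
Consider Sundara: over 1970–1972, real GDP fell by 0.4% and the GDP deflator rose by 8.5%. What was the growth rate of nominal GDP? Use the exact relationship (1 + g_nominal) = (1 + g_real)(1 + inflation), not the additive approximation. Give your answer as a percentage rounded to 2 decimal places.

(1 + g_nom) = (1 + g_real)(1 + π) = 0.9960 × 1.0850 = 1.08066.

8.07%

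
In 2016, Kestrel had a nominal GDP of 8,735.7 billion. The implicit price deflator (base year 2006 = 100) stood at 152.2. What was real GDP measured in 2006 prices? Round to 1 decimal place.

Real GDP = Nominal / (implicit price deflator/100) = 8735.7 / 1.522 = 5739.62.

5,739.6 billion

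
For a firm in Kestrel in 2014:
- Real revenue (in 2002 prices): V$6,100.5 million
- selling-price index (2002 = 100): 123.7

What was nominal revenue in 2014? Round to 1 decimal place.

V$7,546.3 million

Nominal revenue = Real × (selling-price index/100) = 6100.5 × 1.237 = 7546.32.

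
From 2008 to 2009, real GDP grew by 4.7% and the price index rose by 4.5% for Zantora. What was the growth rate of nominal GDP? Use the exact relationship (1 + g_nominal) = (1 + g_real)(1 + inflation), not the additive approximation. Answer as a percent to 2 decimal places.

(1 + g_nom) = (1 + g_real)(1 + π) = 1.0470 × 1.0450 = 1.09412.

9.41%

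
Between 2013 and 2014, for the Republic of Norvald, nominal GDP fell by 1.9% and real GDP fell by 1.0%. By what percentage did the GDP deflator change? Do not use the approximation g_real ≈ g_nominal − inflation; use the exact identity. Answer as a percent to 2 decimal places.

(1 + g_nom) = (1 + g_real)(1 + π), so π = 0.9810 / 0.9900 − 1 = -0.00909.

-0.91%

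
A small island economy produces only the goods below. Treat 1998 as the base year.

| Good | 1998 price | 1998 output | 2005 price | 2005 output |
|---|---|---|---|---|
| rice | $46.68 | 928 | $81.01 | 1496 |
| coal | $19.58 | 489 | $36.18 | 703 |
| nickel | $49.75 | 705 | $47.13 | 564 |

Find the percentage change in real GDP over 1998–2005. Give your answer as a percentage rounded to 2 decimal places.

Real GDP 1998 = Nominal GDP 1998 = 46.68·928 + 19.58·489 + 49.75·705 = 87967.41.
Real GDP 2005 (at 1998 prices) = 46.68·1496 + 19.58·703 + 49.75·564 = 111657.02.
Real growth = 111657.02/87967.41 − 1 = 0.2693.

26.93%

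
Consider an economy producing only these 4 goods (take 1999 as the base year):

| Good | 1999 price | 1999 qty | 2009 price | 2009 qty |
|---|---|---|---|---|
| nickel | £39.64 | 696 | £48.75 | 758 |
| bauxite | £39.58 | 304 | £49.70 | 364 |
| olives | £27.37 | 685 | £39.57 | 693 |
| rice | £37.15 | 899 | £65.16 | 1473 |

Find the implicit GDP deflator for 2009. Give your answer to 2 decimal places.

151.04

Nominal GDP 2009 = 48.75·758 + 49.70·364 + 39.57·693 + 65.16·1473 = 178445.99.
Real GDP 2009 (at 1999 prices) = 39.64·758 + 39.58·364 + 27.37·693 + 37.15·1473 = 118143.60.
Deflator = Nominal/Real × 100 = 178445.99/118143.60 × 100 = 151.042.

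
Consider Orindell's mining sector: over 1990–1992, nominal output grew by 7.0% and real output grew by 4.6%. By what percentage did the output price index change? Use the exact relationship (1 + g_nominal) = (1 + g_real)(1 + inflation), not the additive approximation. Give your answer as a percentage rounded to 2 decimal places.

2.29%

(1 + g_nom) = (1 + g_real)(1 + π), so π = 1.0700 / 1.0460 − 1 = 0.02294.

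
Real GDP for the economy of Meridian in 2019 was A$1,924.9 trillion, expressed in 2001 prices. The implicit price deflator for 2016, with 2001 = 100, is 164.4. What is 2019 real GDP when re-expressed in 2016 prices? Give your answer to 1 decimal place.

A$3,164.5 trillion

Real GDP in 2016 prices = Real GDP in 2001 prices × (P_2016/P_2001) = 1924.9 × 1.644 = 3164.54.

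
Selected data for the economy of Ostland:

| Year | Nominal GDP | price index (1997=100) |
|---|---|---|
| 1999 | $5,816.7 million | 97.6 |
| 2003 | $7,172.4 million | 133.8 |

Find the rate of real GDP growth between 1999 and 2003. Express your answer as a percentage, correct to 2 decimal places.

-10.05%

Real GDP 1999 = 5816.7 / 0.976 = 5959.73.
Real GDP 2003 = 7172.4 / 1.338 = 5360.54.
Real growth = 5360.54 / 5959.73 − 1 = -0.1005.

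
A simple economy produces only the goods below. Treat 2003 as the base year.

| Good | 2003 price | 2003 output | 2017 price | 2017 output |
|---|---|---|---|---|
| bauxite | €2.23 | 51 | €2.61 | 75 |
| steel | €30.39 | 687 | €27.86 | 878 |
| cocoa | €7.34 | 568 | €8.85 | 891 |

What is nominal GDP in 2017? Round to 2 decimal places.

Nominal GDP 2017 = Σ (p_2017 × q_2017) = 2.61·75 + 27.86·878 + 8.85·891 = 32542.18.

€32542.18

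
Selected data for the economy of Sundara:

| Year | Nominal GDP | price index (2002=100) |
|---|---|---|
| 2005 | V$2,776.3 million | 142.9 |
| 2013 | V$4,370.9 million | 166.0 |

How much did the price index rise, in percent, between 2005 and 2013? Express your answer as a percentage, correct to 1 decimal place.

16.2%

Price-level change = 166.0 / 142.9 − 1 = 0.1617.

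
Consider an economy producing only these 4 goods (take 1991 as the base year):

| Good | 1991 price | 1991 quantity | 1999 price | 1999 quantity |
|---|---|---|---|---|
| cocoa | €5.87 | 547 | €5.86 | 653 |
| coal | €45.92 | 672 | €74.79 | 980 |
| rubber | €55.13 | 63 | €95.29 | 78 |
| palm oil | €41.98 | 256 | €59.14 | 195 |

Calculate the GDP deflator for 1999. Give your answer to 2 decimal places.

Nominal GDP 1999 = 5.86·653 + 74.79·980 + 95.29·78 + 59.14·195 = 96085.70.
Real GDP 1999 (at 1991 prices) = 5.87·653 + 45.92·980 + 55.13·78 + 41.98·195 = 61320.95.
Deflator = Nominal/Real × 100 = 96085.70/61320.95 × 100 = 156.693.

156.69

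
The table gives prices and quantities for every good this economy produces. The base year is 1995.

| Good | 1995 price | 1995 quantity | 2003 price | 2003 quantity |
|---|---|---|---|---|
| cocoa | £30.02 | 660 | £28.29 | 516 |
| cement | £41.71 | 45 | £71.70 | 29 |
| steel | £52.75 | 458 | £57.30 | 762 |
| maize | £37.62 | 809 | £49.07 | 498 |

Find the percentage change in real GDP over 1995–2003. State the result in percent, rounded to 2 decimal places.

Real GDP 1995 = Nominal GDP 1995 = 30.02·660 + 41.71·45 + 52.75·458 + 37.62·809 = 76284.23.
Real GDP 2003 (at 1995 prices) = 30.02·516 + 41.71·29 + 52.75·762 + 37.62·498 = 75630.17.
Real growth = 75630.17/76284.23 − 1 = -0.0086.

-0.86%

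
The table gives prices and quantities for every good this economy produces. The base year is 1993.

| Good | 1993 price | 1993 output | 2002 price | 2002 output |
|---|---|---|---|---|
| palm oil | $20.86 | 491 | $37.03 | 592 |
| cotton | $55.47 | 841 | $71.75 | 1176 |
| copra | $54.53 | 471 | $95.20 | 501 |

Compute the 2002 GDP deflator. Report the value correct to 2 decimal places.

Nominal GDP 2002 = 37.03·592 + 71.75·1176 + 95.20·501 = 153994.96.
Real GDP 2002 (at 1993 prices) = 20.86·592 + 55.47·1176 + 54.53·501 = 104901.37.
Deflator = Nominal/Real × 100 = 153994.96/104901.37 × 100 = 146.800.

146.80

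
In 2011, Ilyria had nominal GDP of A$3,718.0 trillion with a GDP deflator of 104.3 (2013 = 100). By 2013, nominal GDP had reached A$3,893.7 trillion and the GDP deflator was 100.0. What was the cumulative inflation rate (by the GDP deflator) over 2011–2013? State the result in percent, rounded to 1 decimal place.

-4.1%

Price-level change = 100.0 / 104.3 − 1 = -0.0412.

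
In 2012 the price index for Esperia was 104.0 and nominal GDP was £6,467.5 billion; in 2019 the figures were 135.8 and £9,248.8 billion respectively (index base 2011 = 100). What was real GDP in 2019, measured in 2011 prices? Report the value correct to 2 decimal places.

£6,810.60 billion

Real GDP = Nominal / (price index/100) = 9248.8 / 1.358 = 6810.60.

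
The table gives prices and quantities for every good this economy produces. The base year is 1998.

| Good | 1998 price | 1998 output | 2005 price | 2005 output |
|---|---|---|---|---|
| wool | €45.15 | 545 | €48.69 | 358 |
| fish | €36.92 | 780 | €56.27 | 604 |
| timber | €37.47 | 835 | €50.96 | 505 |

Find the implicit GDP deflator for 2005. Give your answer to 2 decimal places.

134.45

Nominal GDP 2005 = 48.69·358 + 56.27·604 + 50.96·505 = 77152.90.
Real GDP 2005 (at 1998 prices) = 45.15·358 + 36.92·604 + 37.47·505 = 57385.73.
Deflator = Nominal/Real × 100 = 77152.90/57385.73 × 100 = 134.446.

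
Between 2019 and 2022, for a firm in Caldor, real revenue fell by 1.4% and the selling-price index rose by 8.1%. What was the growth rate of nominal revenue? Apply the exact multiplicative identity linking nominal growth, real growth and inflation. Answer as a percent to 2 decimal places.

6.59%

(1 + g_nom) = (1 + g_real)(1 + π) = 0.9860 × 1.0810 = 1.06587.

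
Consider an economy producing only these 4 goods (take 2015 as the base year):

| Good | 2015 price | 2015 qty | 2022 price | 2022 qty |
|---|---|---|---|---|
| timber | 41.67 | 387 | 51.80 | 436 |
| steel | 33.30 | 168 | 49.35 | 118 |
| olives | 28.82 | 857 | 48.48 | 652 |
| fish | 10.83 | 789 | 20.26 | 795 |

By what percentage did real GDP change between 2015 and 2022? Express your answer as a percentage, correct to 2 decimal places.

-9.95%

Real GDP 2015 = Nominal GDP 2015 = 41.67·387 + 33.30·168 + 28.82·857 + 10.83·789 = 54964.30.
Real GDP 2022 (at 2015 prices) = 41.67·436 + 33.30·118 + 28.82·652 + 10.83·795 = 49498.01.
Real growth = 49498.01/54964.30 − 1 = -0.0995.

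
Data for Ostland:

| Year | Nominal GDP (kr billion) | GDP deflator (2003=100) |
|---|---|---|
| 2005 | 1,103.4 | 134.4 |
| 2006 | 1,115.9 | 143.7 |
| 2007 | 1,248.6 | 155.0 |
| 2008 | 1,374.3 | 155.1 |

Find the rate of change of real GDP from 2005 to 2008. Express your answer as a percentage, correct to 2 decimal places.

Real GDP 2005 = 1103.4/1.344 = 820.98.
Real GDP 2008 = 1374.3/1.551 = 886.07.
Change = 886.07/820.98 − 1 = 0.0793.

7.93%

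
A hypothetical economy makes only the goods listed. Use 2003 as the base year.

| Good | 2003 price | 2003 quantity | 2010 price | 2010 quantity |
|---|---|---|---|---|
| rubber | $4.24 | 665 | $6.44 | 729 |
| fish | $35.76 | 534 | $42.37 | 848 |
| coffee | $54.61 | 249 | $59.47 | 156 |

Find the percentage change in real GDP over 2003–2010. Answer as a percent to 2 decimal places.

18.08%

Real GDP 2003 = Nominal GDP 2003 = 4.24·665 + 35.76·534 + 54.61·249 = 35513.33.
Real GDP 2010 (at 2003 prices) = 4.24·729 + 35.76·848 + 54.61·156 = 41934.60.
Real growth = 41934.60/35513.33 − 1 = 0.1808.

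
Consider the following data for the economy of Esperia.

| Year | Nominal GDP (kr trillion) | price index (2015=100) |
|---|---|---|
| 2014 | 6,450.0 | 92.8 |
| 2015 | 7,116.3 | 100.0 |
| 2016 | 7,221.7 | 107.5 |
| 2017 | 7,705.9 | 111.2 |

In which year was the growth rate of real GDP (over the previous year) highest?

2015: real = 7116.3/1.000 = 7116.30; growth vs 2014 (6950.43) = 2.39%.
2016: real = 7221.7/1.075 = 6717.86; growth vs 2015 (7116.30) = -5.60%.
2017: real = 7705.9/1.112 = 6929.77; growth vs 2016 (6717.86) = 3.15%.

2017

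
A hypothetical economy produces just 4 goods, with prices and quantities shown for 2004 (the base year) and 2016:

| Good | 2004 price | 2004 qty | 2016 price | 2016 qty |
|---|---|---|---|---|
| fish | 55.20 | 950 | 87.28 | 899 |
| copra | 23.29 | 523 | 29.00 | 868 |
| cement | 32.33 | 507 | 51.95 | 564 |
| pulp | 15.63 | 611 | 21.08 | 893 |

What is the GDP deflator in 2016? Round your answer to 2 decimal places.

148.74

Nominal GDP 2016 = 87.28·899 + 29.00·868 + 51.95·564 + 21.08·893 = 151760.96.
Real GDP 2016 (at 2004 prices) = 55.20·899 + 23.29·868 + 32.33·564 + 15.63·893 = 102032.23.
Deflator = Nominal/Real × 100 = 151760.96/102032.23 × 100 = 148.738.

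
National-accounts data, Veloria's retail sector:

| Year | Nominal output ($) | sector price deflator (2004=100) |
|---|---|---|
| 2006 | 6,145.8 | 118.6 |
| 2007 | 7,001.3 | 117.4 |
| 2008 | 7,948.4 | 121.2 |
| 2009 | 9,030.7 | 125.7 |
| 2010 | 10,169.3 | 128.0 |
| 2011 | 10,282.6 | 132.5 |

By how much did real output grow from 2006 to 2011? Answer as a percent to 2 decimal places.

Real output 2006 = 6145.8/1.186 = 5181.96.
Real output 2011 = 10282.6/1.325 = 7760.45.
Change = 7760.45/5181.96 − 1 = 0.4976.

49.76%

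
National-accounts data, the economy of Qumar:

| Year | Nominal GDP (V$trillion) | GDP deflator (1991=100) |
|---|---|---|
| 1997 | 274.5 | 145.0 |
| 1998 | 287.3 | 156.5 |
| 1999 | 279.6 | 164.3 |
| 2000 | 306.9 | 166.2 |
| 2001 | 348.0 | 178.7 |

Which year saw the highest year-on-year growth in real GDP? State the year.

1998: real = 287.3/1.565 = 183.58; growth vs 1997 (189.31) = -3.03%.
1999: real = 279.6/1.643 = 170.18; growth vs 1998 (183.58) = -7.30%.
2000: real = 306.9/1.662 = 184.66; growth vs 1999 (170.18) = 8.51%.
2001: real = 348.0/1.787 = 194.74; growth vs 2000 (184.66) = 5.46%.

2000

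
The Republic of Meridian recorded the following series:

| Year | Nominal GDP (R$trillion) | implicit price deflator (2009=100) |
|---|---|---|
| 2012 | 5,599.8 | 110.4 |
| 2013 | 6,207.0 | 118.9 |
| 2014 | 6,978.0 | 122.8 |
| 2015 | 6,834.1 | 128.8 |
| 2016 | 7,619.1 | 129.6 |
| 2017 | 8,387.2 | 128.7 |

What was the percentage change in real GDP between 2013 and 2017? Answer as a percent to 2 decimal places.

24.84%

Real GDP 2013 = 6207.0/1.189 = 5220.35.
Real GDP 2017 = 8387.2/1.287 = 6516.86.
Change = 6516.86/5220.35 − 1 = 0.2484.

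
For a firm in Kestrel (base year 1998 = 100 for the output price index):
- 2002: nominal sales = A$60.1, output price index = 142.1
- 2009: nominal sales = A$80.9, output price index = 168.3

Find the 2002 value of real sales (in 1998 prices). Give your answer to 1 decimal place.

A$42.3

Real sales = Nominal / (output price index/100) = 60.1 / 1.421 = 42.29.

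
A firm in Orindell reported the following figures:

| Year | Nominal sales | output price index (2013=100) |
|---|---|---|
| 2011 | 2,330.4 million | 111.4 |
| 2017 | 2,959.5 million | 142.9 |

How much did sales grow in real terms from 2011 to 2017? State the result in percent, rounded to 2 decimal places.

-1.00%

Deflate each year: 2011 → 2330.4/1.114 = 2091.92; 2017 → 2959.5/1.429 = 2071.03.
So real sales changed by 2071.03/2091.92 − 1 = -0.0100, i.e. -1.00%.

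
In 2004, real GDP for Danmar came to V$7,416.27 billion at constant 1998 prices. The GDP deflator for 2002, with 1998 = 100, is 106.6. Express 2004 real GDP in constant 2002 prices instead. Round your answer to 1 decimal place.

Real GDP in 2002 prices = Real GDP in 1998 prices × (P_2002/P_1998) = 7416.27 × 1.066 = 7905.74.

V$7,905.7 billion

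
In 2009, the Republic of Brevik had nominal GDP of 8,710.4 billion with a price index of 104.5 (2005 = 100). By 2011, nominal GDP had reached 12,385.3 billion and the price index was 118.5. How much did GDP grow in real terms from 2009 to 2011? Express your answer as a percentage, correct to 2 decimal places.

Deflate each year: 2009 → 8710.4/1.045 = 8335.31; 2011 → 12385.3/1.185 = 10451.73.
So real GDP changed by 10451.73/8335.31 − 1 = 0.2539, i.e. 25.39%.

25.39%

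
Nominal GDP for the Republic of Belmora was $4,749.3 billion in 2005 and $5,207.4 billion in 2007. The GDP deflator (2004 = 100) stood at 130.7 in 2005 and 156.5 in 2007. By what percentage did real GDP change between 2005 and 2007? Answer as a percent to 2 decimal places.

-8.43%

Deflate each year: 2005 → 4749.3/1.307 = 3633.74; 2007 → 5207.4/1.565 = 3327.41.
So real GDP changed by 3327.41/3633.74 − 1 = -0.0843, i.e. -8.43%.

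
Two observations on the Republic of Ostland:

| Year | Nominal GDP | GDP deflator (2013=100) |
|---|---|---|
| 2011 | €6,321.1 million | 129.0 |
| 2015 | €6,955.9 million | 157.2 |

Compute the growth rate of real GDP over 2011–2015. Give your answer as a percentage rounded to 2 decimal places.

Deflate each year: 2011 → 6321.1/1.290 = 4900.08; 2015 → 6955.9/1.572 = 4424.87.
So real GDP changed by 4424.87/4900.08 − 1 = -0.0970, i.e. -9.70%.

-9.70%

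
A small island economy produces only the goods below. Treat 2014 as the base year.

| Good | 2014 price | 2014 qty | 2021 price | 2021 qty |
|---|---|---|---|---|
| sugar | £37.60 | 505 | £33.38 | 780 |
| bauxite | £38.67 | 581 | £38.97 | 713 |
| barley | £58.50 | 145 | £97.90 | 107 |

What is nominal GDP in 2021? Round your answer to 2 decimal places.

Nominal GDP 2021 = Σ (p_2021 × q_2021) = 33.38·780 + 38.97·713 + 97.90·107 = 64297.31.

£64297.31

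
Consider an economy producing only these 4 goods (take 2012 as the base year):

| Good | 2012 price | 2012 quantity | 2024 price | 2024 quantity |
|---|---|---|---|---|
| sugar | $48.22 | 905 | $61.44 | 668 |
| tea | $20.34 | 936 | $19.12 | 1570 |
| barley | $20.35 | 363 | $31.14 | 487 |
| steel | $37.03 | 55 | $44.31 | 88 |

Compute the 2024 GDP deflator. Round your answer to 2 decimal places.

116.57

Nominal GDP 2024 = 61.44·668 + 19.12·1570 + 31.14·487 + 44.31·88 = 90124.78.
Real GDP 2024 (at 2012 prices) = 48.22·668 + 20.34·1570 + 20.35·487 + 37.03·88 = 77313.85.
Deflator = Nominal/Real × 100 = 90124.78/77313.85 × 100 = 116.570.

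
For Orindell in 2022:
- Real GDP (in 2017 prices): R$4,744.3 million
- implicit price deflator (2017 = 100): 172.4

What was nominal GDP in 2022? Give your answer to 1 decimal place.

Nominal GDP = Real × (implicit price deflator/100) = 4744.3 × 1.724 = 8179.17.

R$8,179.2 million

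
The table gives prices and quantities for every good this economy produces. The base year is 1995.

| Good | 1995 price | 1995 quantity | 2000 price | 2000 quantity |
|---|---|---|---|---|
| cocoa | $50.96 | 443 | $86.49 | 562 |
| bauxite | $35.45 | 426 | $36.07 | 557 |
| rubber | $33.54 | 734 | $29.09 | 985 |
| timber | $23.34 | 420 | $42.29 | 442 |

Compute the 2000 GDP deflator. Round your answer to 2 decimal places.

126.49

Nominal GDP 2000 = 86.49·562 + 36.07·557 + 29.09·985 + 42.29·442 = 116044.20.
Real GDP 2000 (at 1995 prices) = 50.96·562 + 35.45·557 + 33.54·985 + 23.34·442 = 91738.35.
Deflator = Nominal/Real × 100 = 116044.20/91738.35 × 100 = 126.495.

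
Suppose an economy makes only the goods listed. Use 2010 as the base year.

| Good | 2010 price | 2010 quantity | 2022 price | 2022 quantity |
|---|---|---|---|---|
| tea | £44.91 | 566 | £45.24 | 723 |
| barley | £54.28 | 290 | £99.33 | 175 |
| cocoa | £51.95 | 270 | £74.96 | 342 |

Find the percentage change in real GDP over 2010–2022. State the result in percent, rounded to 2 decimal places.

Real GDP 2010 = Nominal GDP 2010 = 44.91·566 + 54.28·290 + 51.95·270 = 55186.76.
Real GDP 2022 (at 2010 prices) = 44.91·723 + 54.28·175 + 51.95·342 = 59735.83.
Real growth = 59735.83/55186.76 − 1 = 0.0824.

8.24%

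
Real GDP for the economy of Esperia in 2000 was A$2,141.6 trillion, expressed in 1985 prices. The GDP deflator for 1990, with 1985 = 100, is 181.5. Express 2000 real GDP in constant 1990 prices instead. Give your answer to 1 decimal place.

Real GDP in 1990 prices = Real GDP in 1985 prices × (P_1990/P_1985) = 2141.6 × 1.815 = 3887.00.

A$3,887.0 trillion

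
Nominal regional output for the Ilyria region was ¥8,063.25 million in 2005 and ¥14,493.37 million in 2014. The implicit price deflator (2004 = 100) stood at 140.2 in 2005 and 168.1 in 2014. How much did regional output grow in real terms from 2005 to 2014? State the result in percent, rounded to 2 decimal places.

49.91%

Deflate each year: 2005 → 8063.25/1.402 = 5751.25; 2014 → 14493.37/1.681 = 8621.87.
So real regional output changed by 8621.87/5751.25 − 1 = 0.4991, i.e. 49.91%.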